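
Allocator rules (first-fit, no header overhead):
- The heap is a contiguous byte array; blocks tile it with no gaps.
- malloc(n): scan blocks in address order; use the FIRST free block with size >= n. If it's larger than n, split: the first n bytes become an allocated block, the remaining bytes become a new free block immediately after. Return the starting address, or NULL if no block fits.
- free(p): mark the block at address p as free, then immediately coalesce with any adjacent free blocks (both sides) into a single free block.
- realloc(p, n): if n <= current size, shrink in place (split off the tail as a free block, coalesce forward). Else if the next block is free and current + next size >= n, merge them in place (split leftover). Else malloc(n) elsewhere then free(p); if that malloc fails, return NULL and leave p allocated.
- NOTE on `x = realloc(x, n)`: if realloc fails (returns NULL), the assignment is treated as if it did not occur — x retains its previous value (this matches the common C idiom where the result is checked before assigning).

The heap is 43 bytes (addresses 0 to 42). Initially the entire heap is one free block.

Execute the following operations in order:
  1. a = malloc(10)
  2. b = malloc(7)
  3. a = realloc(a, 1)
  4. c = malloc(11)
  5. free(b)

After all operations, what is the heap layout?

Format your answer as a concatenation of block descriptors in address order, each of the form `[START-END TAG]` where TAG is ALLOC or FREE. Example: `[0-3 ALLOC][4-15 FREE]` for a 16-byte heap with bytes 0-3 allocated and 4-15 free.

Op 1: a = malloc(10) -> a = 0; heap: [0-9 ALLOC][10-42 FREE]
Op 2: b = malloc(7) -> b = 10; heap: [0-9 ALLOC][10-16 ALLOC][17-42 FREE]
Op 3: a = realloc(a, 1) -> a = 0; heap: [0-0 ALLOC][1-9 FREE][10-16 ALLOC][17-42 FREE]
Op 4: c = malloc(11) -> c = 17; heap: [0-0 ALLOC][1-9 FREE][10-16 ALLOC][17-27 ALLOC][28-42 FREE]
Op 5: free(b) -> (freed b); heap: [0-0 ALLOC][1-16 FREE][17-27 ALLOC][28-42 FREE]

Answer: [0-0 ALLOC][1-16 FREE][17-27 ALLOC][28-42 FREE]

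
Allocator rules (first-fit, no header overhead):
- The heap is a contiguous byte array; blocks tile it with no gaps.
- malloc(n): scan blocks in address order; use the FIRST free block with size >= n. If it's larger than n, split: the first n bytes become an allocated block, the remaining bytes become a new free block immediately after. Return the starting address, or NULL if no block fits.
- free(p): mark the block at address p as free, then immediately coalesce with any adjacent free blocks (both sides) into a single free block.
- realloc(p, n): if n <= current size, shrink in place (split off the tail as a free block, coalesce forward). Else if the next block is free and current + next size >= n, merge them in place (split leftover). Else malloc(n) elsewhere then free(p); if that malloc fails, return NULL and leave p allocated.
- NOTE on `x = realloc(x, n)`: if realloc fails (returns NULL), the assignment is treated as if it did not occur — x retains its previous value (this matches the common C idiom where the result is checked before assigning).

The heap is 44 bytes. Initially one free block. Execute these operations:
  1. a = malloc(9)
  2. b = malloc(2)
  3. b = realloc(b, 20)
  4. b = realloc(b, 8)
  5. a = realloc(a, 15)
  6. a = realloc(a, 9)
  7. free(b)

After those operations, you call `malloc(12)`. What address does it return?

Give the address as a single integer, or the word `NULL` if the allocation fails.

Op 1: a = malloc(9) -> a = 0; heap: [0-8 ALLOC][9-43 FREE]
Op 2: b = malloc(2) -> b = 9; heap: [0-8 ALLOC][9-10 ALLOC][11-43 FREE]
Op 3: b = realloc(b, 20) -> b = 9; heap: [0-8 ALLOC][9-28 ALLOC][29-43 FREE]
Op 4: b = realloc(b, 8) -> b = 9; heap: [0-8 ALLOC][9-16 ALLOC][17-43 FREE]
Op 5: a = realloc(a, 15) -> a = 17; heap: [0-8 FREE][9-16 ALLOC][17-31 ALLOC][32-43 FREE]
Op 6: a = realloc(a, 9) -> a = 17; heap: [0-8 FREE][9-16 ALLOC][17-25 ALLOC][26-43 FREE]
Op 7: free(b) -> (freed b); heap: [0-16 FREE][17-25 ALLOC][26-43 FREE]
malloc(12): first-fit scan over [0-16 FREE][17-25 ALLOC][26-43 FREE] -> 0

Answer: 0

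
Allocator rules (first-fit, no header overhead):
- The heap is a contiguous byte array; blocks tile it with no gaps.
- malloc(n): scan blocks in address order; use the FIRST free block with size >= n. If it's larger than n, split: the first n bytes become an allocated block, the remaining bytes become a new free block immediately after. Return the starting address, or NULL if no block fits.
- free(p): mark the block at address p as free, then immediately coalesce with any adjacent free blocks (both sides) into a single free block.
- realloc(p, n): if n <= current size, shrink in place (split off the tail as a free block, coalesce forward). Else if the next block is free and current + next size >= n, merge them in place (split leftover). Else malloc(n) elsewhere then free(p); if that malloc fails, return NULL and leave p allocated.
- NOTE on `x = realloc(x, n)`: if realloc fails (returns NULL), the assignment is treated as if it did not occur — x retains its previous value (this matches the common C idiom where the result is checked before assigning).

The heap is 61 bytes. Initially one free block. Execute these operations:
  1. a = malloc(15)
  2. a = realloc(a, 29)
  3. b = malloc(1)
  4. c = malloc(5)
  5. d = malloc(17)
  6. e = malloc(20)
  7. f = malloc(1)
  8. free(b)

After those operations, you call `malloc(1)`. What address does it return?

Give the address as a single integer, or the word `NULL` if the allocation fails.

Answer: 29

Derivation:
Op 1: a = malloc(15) -> a = 0; heap: [0-14 ALLOC][15-60 FREE]
Op 2: a = realloc(a, 29) -> a = 0; heap: [0-28 ALLOC][29-60 FREE]
Op 3: b = malloc(1) -> b = 29; heap: [0-28 ALLOC][29-29 ALLOC][30-60 FREE]
Op 4: c = malloc(5) -> c = 30; heap: [0-28 ALLOC][29-29 ALLOC][30-34 ALLOC][35-60 FREE]
Op 5: d = malloc(17) -> d = 35; heap: [0-28 ALLOC][29-29 ALLOC][30-34 ALLOC][35-51 ALLOC][52-60 FREE]
Op 6: e = malloc(20) -> e = NULL; heap: [0-28 ALLOC][29-29 ALLOC][30-34 ALLOC][35-51 ALLOC][52-60 FREE]
Op 7: f = malloc(1) -> f = 52; heap: [0-28 ALLOC][29-29 ALLOC][30-34 ALLOC][35-51 ALLOC][52-52 ALLOC][53-60 FREE]
Op 8: free(b) -> (freed b); heap: [0-28 ALLOC][29-29 FREE][30-34 ALLOC][35-51 ALLOC][52-52 ALLOC][53-60 FREE]
malloc(1): first-fit scan over [0-28 ALLOC][29-29 FREE][30-34 ALLOC][35-51 ALLOC][52-52 ALLOC][53-60 FREE] -> 29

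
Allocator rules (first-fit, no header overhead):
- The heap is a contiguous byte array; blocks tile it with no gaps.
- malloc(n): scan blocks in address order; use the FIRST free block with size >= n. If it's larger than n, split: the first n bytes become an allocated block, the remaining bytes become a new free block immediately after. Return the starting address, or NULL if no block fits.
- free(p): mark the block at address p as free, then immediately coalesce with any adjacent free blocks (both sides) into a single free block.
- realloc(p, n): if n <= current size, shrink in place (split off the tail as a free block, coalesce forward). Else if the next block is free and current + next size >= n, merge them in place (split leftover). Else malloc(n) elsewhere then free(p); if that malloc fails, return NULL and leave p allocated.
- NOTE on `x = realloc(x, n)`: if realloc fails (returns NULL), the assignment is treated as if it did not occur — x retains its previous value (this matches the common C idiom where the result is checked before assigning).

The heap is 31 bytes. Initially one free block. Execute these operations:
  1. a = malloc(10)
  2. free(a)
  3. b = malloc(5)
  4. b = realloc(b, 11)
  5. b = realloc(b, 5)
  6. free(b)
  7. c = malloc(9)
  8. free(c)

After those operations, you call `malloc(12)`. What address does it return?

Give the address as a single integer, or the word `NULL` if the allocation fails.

Op 1: a = malloc(10) -> a = 0; heap: [0-9 ALLOC][10-30 FREE]
Op 2: free(a) -> (freed a); heap: [0-30 FREE]
Op 3: b = malloc(5) -> b = 0; heap: [0-4 ALLOC][5-30 FREE]
Op 4: b = realloc(b, 11) -> b = 0; heap: [0-10 ALLOC][11-30 FREE]
Op 5: b = realloc(b, 5) -> b = 0; heap: [0-4 ALLOC][5-30 FREE]
Op 6: free(b) -> (freed b); heap: [0-30 FREE]
Op 7: c = malloc(9) -> c = 0; heap: [0-8 ALLOC][9-30 FREE]
Op 8: free(c) -> (freed c); heap: [0-30 FREE]
malloc(12): first-fit scan over [0-30 FREE] -> 0

Answer: 0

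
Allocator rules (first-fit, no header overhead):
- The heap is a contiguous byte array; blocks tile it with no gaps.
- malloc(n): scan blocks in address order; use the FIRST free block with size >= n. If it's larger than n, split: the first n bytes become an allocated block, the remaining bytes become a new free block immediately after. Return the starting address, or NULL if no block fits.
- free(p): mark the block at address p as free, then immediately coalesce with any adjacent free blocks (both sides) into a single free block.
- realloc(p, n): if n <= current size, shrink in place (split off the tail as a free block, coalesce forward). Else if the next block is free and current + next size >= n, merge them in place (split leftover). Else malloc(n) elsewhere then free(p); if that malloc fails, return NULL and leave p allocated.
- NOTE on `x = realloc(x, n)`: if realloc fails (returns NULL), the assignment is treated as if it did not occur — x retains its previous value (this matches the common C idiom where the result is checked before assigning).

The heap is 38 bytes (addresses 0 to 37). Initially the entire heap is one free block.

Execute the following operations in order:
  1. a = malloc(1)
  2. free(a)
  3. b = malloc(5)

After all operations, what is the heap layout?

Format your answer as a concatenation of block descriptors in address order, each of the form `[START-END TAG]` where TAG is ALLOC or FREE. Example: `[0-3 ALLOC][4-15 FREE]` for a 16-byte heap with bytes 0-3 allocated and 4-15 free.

Answer: [0-4 ALLOC][5-37 FREE]

Derivation:
Op 1: a = malloc(1) -> a = 0; heap: [0-0 ALLOC][1-37 FREE]
Op 2: free(a) -> (freed a); heap: [0-37 FREE]
Op 3: b = malloc(5) -> b = 0; heap: [0-4 ALLOC][5-37 FREE]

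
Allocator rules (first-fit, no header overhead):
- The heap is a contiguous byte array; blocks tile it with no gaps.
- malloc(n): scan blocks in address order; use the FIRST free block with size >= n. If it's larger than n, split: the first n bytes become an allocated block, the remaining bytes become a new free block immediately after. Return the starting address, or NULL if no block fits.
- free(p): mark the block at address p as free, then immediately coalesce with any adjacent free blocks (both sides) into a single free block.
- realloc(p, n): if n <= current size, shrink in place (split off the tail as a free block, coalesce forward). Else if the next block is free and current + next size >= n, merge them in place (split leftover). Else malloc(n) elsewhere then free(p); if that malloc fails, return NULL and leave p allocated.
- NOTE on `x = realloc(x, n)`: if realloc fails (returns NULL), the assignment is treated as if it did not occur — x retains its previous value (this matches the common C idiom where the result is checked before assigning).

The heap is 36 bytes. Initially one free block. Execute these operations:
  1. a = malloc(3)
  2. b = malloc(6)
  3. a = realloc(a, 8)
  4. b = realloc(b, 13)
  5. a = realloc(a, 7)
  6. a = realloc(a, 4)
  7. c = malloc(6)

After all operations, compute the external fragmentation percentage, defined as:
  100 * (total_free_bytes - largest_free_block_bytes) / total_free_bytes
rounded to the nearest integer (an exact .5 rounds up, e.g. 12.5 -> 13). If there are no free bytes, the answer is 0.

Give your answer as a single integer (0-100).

Op 1: a = malloc(3) -> a = 0; heap: [0-2 ALLOC][3-35 FREE]
Op 2: b = malloc(6) -> b = 3; heap: [0-2 ALLOC][3-8 ALLOC][9-35 FREE]
Op 3: a = realloc(a, 8) -> a = 9; heap: [0-2 FREE][3-8 ALLOC][9-16 ALLOC][17-35 FREE]
Op 4: b = realloc(b, 13) -> b = 17; heap: [0-8 FREE][9-16 ALLOC][17-29 ALLOC][30-35 FREE]
Op 5: a = realloc(a, 7) -> a = 9; heap: [0-8 FREE][9-15 ALLOC][16-16 FREE][17-29 ALLOC][30-35 FREE]
Op 6: a = realloc(a, 4) -> a = 9; heap: [0-8 FREE][9-12 ALLOC][13-16 FREE][17-29 ALLOC][30-35 FREE]
Op 7: c = malloc(6) -> c = 0; heap: [0-5 ALLOC][6-8 FREE][9-12 ALLOC][13-16 FREE][17-29 ALLOC][30-35 FREE]
Free blocks: [3 4 6] total_free=13 largest=6 -> 100*(13-6)/13 = 700/13 ≈ 53.846 -> rounds to 54

Answer: 54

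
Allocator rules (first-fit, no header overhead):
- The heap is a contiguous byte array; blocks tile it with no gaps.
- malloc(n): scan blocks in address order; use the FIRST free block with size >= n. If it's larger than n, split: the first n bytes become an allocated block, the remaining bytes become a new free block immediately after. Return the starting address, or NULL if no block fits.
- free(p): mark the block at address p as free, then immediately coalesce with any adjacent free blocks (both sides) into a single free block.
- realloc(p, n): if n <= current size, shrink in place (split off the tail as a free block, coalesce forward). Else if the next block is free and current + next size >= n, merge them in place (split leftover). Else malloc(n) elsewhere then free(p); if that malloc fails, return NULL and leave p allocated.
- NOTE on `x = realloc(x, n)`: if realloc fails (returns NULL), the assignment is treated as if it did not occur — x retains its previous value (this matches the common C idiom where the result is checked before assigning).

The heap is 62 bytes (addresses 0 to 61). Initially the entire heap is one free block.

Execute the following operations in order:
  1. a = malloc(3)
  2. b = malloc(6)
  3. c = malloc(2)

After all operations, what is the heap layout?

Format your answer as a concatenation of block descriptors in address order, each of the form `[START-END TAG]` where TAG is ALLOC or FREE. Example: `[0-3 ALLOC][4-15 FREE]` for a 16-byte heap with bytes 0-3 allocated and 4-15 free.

Answer: [0-2 ALLOC][3-8 ALLOC][9-10 ALLOC][11-61 FREE]

Derivation:
Op 1: a = malloc(3) -> a = 0; heap: [0-2 ALLOC][3-61 FREE]
Op 2: b = malloc(6) -> b = 3; heap: [0-2 ALLOC][3-8 ALLOC][9-61 FREE]
Op 3: c = malloc(2) -> c = 9; heap: [0-2 ALLOC][3-8 ALLOC][9-10 ALLOC][11-61 FREE]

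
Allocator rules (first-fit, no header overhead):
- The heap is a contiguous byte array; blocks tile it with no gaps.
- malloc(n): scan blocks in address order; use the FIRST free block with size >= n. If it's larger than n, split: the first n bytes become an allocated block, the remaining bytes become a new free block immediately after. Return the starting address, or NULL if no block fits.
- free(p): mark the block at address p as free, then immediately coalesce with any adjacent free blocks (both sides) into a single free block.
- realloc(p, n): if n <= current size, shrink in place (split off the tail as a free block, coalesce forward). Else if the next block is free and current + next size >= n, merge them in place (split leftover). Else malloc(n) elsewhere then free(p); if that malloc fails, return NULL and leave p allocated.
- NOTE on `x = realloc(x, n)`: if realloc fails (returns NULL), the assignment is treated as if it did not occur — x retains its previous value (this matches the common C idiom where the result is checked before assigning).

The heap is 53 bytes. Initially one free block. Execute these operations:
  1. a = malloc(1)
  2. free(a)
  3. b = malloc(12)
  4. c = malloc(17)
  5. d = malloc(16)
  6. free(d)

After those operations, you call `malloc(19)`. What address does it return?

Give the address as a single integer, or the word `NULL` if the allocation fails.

Op 1: a = malloc(1) -> a = 0; heap: [0-0 ALLOC][1-52 FREE]
Op 2: free(a) -> (freed a); heap: [0-52 FREE]
Op 3: b = malloc(12) -> b = 0; heap: [0-11 ALLOC][12-52 FREE]
Op 4: c = malloc(17) -> c = 12; heap: [0-11 ALLOC][12-28 ALLOC][29-52 FREE]
Op 5: d = malloc(16) -> d = 29; heap: [0-11 ALLOC][12-28 ALLOC][29-44 ALLOC][45-52 FREE]
Op 6: free(d) -> (freed d); heap: [0-11 ALLOC][12-28 ALLOC][29-52 FREE]
malloc(19): first-fit scan over [0-11 ALLOC][12-28 ALLOC][29-52 FREE] -> 29

Answer: 29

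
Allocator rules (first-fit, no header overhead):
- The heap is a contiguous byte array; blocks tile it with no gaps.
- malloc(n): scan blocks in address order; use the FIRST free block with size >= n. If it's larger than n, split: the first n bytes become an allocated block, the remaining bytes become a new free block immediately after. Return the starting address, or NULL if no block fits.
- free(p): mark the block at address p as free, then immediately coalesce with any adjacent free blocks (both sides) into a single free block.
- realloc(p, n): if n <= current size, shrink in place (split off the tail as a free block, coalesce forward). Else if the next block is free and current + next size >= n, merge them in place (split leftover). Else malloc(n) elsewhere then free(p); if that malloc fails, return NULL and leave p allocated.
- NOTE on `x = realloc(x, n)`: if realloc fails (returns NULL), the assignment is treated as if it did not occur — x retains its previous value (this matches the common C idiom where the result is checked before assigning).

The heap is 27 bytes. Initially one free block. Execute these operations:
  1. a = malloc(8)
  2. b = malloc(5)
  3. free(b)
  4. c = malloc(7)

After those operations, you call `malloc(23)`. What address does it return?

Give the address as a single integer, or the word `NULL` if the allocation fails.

Answer: NULL

Derivation:
Op 1: a = malloc(8) -> a = 0; heap: [0-7 ALLOC][8-26 FREE]
Op 2: b = malloc(5) -> b = 8; heap: [0-7 ALLOC][8-12 ALLOC][13-26 FREE]
Op 3: free(b) -> (freed b); heap: [0-7 ALLOC][8-26 FREE]
Op 4: c = malloc(7) -> c = 8; heap: [0-7 ALLOC][8-14 ALLOC][15-26 FREE]
malloc(23): first-fit scan over [0-7 ALLOC][8-14 ALLOC][15-26 FREE] -> NULL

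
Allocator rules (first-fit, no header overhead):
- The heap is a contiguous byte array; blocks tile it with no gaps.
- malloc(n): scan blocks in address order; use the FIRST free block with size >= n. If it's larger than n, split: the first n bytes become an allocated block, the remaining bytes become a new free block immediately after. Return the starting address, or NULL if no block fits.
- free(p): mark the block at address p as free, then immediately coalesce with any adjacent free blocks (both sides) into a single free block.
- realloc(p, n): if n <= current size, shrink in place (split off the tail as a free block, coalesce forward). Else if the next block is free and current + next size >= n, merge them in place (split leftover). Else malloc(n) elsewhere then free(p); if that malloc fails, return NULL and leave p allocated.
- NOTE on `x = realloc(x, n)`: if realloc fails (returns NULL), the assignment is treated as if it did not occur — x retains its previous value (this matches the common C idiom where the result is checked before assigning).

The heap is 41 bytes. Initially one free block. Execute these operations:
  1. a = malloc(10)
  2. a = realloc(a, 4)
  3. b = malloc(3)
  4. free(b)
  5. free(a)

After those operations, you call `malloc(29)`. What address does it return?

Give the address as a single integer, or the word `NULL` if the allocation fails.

Answer: 0

Derivation:
Op 1: a = malloc(10) -> a = 0; heap: [0-9 ALLOC][10-40 FREE]
Op 2: a = realloc(a, 4) -> a = 0; heap: [0-3 ALLOC][4-40 FREE]
Op 3: b = malloc(3) -> b = 4; heap: [0-3 ALLOC][4-6 ALLOC][7-40 FREE]
Op 4: free(b) -> (freed b); heap: [0-3 ALLOC][4-40 FREE]
Op 5: free(a) -> (freed a); heap: [0-40 FREE]
malloc(29): first-fit scan over [0-40 FREE] -> 0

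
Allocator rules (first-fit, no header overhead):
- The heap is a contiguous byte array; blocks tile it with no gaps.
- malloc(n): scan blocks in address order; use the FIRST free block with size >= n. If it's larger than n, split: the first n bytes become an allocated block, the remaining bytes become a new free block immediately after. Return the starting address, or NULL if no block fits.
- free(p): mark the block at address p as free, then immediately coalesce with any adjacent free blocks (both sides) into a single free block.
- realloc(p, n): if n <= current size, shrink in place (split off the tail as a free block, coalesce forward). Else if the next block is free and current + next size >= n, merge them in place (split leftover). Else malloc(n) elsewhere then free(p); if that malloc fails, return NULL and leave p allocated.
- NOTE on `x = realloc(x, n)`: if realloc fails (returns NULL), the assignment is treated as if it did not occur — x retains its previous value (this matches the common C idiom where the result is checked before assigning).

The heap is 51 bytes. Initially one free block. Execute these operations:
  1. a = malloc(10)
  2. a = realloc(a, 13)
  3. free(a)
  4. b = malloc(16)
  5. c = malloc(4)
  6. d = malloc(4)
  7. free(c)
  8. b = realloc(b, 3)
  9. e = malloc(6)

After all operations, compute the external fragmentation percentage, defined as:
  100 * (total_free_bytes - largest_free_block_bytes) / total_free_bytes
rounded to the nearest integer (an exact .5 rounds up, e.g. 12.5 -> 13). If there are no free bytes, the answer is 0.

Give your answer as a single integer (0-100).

Op 1: a = malloc(10) -> a = 0; heap: [0-9 ALLOC][10-50 FREE]
Op 2: a = realloc(a, 13) -> a = 0; heap: [0-12 ALLOC][13-50 FREE]
Op 3: free(a) -> (freed a); heap: [0-50 FREE]
Op 4: b = malloc(16) -> b = 0; heap: [0-15 ALLOC][16-50 FREE]
Op 5: c = malloc(4) -> c = 16; heap: [0-15 ALLOC][16-19 ALLOC][20-50 FREE]
Op 6: d = malloc(4) -> d = 20; heap: [0-15 ALLOC][16-19 ALLOC][20-23 ALLOC][24-50 FREE]
Op 7: free(c) -> (freed c); heap: [0-15 ALLOC][16-19 FREE][20-23 ALLOC][24-50 FREE]
Op 8: b = realloc(b, 3) -> b = 0; heap: [0-2 ALLOC][3-19 FREE][20-23 ALLOC][24-50 FREE]
Op 9: e = malloc(6) -> e = 3; heap: [0-2 ALLOC][3-8 ALLOC][9-19 FREE][20-23 ALLOC][24-50 FREE]
Free blocks: [11 27] total_free=38 largest=27 -> 100*(38-27)/38 = 1100/38 ≈ 28.947 -> rounds to 29

Answer: 29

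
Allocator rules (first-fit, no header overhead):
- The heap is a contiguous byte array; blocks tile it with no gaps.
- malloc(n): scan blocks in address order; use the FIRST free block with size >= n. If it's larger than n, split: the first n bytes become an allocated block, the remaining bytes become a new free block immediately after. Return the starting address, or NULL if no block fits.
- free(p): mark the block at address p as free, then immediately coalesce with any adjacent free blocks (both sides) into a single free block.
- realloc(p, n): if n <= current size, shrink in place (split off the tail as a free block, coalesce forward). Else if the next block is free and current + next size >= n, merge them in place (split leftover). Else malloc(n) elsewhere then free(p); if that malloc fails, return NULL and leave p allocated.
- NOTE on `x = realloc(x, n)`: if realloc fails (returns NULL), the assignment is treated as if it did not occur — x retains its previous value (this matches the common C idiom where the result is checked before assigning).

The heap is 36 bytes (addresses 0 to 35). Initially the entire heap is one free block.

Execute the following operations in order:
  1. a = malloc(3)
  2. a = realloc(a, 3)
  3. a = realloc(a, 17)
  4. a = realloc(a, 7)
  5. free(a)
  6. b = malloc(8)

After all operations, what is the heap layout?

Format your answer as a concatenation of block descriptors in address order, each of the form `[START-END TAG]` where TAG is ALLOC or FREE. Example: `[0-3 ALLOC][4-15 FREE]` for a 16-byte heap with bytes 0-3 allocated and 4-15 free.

Op 1: a = malloc(3) -> a = 0; heap: [0-2 ALLOC][3-35 FREE]
Op 2: a = realloc(a, 3) -> a = 0; heap: [0-2 ALLOC][3-35 FREE]
Op 3: a = realloc(a, 17) -> a = 0; heap: [0-16 ALLOC][17-35 FREE]
Op 4: a = realloc(a, 7) -> a = 0; heap: [0-6 ALLOC][7-35 FREE]
Op 5: free(a) -> (freed a); heap: [0-35 FREE]
Op 6: b = malloc(8) -> b = 0; heap: [0-7 ALLOC][8-35 FREE]

Answer: [0-7 ALLOC][8-35 FREE]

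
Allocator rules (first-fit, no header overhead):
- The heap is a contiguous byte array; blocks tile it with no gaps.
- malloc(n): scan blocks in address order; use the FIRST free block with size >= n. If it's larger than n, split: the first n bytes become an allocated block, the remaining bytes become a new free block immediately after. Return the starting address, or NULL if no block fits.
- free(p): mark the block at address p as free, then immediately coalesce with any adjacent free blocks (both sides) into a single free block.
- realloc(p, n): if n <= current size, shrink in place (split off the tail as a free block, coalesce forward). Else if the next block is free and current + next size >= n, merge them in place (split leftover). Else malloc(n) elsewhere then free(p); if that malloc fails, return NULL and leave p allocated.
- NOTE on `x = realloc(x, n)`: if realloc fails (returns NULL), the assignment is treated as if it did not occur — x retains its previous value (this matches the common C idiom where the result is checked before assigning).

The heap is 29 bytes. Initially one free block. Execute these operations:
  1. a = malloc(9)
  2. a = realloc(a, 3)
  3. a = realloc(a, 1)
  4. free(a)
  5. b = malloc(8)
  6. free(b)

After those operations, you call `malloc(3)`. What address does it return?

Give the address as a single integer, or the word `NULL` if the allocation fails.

Answer: 0

Derivation:
Op 1: a = malloc(9) -> a = 0; heap: [0-8 ALLOC][9-28 FREE]
Op 2: a = realloc(a, 3) -> a = 0; heap: [0-2 ALLOC][3-28 FREE]
Op 3: a = realloc(a, 1) -> a = 0; heap: [0-0 ALLOC][1-28 FREE]
Op 4: free(a) -> (freed a); heap: [0-28 FREE]
Op 5: b = malloc(8) -> b = 0; heap: [0-7 ALLOC][8-28 FREE]
Op 6: free(b) -> (freed b); heap: [0-28 FREE]
malloc(3): first-fit scan over [0-28 FREE] -> 0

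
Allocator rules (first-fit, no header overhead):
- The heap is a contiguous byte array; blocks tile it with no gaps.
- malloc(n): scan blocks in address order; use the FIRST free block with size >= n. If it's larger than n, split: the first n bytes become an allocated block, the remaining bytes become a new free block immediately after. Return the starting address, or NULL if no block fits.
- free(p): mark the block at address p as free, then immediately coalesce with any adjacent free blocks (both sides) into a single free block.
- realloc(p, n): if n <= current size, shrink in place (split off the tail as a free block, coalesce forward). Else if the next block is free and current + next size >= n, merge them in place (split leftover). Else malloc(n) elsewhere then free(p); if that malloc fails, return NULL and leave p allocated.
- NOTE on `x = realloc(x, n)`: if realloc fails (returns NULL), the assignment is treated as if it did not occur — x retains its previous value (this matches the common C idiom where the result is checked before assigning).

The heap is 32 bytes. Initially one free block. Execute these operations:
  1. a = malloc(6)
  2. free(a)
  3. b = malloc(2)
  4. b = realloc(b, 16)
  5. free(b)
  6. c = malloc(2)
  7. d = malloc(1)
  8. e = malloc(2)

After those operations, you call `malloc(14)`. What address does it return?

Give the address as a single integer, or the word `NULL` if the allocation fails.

Answer: 5

Derivation:
Op 1: a = malloc(6) -> a = 0; heap: [0-5 ALLOC][6-31 FREE]
Op 2: free(a) -> (freed a); heap: [0-31 FREE]
Op 3: b = malloc(2) -> b = 0; heap: [0-1 ALLOC][2-31 FREE]
Op 4: b = realloc(b, 16) -> b = 0; heap: [0-15 ALLOC][16-31 FREE]
Op 5: free(b) -> (freed b); heap: [0-31 FREE]
Op 6: c = malloc(2) -> c = 0; heap: [0-1 ALLOC][2-31 FREE]
Op 7: d = malloc(1) -> d = 2; heap: [0-1 ALLOC][2-2 ALLOC][3-31 FREE]
Op 8: e = malloc(2) -> e = 3; heap: [0-1 ALLOC][2-2 ALLOC][3-4 ALLOC][5-31 FREE]
malloc(14): first-fit scan over [0-1 ALLOC][2-2 ALLOC][3-4 ALLOC][5-31 FREE] -> 5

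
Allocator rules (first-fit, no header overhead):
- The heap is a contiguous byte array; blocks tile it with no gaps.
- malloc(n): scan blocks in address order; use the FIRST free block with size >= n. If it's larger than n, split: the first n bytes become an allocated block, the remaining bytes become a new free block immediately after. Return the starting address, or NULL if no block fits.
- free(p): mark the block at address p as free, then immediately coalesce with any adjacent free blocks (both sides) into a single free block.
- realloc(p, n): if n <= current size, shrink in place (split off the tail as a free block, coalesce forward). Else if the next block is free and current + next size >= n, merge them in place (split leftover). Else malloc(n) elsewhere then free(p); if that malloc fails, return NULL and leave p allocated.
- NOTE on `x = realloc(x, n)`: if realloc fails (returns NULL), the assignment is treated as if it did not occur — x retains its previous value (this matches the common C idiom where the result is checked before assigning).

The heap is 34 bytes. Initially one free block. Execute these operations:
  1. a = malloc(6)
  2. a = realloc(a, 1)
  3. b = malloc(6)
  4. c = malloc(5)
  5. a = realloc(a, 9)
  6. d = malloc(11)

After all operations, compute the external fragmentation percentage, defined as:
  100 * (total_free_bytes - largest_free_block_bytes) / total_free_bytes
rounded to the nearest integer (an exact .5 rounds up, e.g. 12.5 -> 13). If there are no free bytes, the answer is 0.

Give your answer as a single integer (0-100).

Answer: 33

Derivation:
Op 1: a = malloc(6) -> a = 0; heap: [0-5 ALLOC][6-33 FREE]
Op 2: a = realloc(a, 1) -> a = 0; heap: [0-0 ALLOC][1-33 FREE]
Op 3: b = malloc(6) -> b = 1; heap: [0-0 ALLOC][1-6 ALLOC][7-33 FREE]
Op 4: c = malloc(5) -> c = 7; heap: [0-0 ALLOC][1-6 ALLOC][7-11 ALLOC][12-33 FREE]
Op 5: a = realloc(a, 9) -> a = 12; heap: [0-0 FREE][1-6 ALLOC][7-11 ALLOC][12-20 ALLOC][21-33 FREE]
Op 6: d = malloc(11) -> d = 21; heap: [0-0 FREE][1-6 ALLOC][7-11 ALLOC][12-20 ALLOC][21-31 ALLOC][32-33 FREE]
Free blocks: [1 2] total_free=3 largest=2 -> 100*(3-2)/3 = 100/3 ≈ 33.333 -> rounds to 33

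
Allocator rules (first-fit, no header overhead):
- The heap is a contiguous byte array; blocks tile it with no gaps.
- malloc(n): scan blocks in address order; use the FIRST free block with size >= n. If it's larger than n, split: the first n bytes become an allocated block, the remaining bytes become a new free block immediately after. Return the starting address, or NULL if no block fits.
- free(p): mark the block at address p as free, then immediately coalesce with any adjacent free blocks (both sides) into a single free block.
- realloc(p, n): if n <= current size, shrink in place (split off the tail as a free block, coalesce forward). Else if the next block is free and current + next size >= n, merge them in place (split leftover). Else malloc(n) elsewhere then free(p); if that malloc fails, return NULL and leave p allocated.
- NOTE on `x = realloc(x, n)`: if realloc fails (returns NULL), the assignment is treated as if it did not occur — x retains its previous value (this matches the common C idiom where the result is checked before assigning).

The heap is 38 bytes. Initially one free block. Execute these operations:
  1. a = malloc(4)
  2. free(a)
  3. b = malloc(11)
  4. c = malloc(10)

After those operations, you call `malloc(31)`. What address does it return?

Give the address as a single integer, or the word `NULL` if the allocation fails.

Op 1: a = malloc(4) -> a = 0; heap: [0-3 ALLOC][4-37 FREE]
Op 2: free(a) -> (freed a); heap: [0-37 FREE]
Op 3: b = malloc(11) -> b = 0; heap: [0-10 ALLOC][11-37 FREE]
Op 4: c = malloc(10) -> c = 11; heap: [0-10 ALLOC][11-20 ALLOC][21-37 FREE]
malloc(31): first-fit scan over [0-10 ALLOC][11-20 ALLOC][21-37 FREE] -> NULL

Answer: NULL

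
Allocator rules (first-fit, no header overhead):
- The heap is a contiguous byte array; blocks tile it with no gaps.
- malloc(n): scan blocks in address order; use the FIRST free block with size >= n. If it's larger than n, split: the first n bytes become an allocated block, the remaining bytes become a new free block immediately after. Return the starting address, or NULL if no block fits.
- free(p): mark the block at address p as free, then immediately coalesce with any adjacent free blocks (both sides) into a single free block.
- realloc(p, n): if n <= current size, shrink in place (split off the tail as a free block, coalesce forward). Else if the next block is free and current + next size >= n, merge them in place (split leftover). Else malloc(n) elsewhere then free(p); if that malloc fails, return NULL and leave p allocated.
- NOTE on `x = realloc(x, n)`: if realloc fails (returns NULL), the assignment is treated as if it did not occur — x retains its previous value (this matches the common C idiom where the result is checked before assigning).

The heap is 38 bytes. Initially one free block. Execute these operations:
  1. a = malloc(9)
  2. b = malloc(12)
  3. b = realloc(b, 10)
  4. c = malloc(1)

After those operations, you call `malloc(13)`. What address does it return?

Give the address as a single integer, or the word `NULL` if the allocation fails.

Answer: 20

Derivation:
Op 1: a = malloc(9) -> a = 0; heap: [0-8 ALLOC][9-37 FREE]
Op 2: b = malloc(12) -> b = 9; heap: [0-8 ALLOC][9-20 ALLOC][21-37 FREE]
Op 3: b = realloc(b, 10) -> b = 9; heap: [0-8 ALLOC][9-18 ALLOC][19-37 FREE]
Op 4: c = malloc(1) -> c = 19; heap: [0-8 ALLOC][9-18 ALLOC][19-19 ALLOC][20-37 FREE]
malloc(13): first-fit scan over [0-8 ALLOC][9-18 ALLOC][19-19 ALLOC][20-37 FREE] -> 20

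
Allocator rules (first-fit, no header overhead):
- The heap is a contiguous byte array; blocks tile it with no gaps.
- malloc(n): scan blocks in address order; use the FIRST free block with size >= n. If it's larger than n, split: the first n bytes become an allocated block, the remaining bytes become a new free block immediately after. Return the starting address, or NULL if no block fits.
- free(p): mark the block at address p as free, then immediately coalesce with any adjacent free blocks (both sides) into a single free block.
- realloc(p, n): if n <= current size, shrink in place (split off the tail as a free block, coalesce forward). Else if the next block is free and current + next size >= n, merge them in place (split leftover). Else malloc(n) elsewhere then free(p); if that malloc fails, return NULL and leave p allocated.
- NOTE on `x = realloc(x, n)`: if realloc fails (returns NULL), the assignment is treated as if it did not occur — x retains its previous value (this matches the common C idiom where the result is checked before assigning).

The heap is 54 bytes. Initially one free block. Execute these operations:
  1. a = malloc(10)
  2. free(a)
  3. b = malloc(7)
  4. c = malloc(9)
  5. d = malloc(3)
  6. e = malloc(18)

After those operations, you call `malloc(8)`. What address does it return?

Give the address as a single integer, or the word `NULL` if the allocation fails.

Answer: 37

Derivation:
Op 1: a = malloc(10) -> a = 0; heap: [0-9 ALLOC][10-53 FREE]
Op 2: free(a) -> (freed a); heap: [0-53 FREE]
Op 3: b = malloc(7) -> b = 0; heap: [0-6 ALLOC][7-53 FREE]
Op 4: c = malloc(9) -> c = 7; heap: [0-6 ALLOC][7-15 ALLOC][16-53 FREE]
Op 5: d = malloc(3) -> d = 16; heap: [0-6 ALLOC][7-15 ALLOC][16-18 ALLOC][19-53 FREE]
Op 6: e = malloc(18) -> e = 19; heap: [0-6 ALLOC][7-15 ALLOC][16-18 ALLOC][19-36 ALLOC][37-53 FREE]
malloc(8): first-fit scan over [0-6 ALLOC][7-15 ALLOC][16-18 ALLOC][19-36 ALLOC][37-53 FREE] -> 37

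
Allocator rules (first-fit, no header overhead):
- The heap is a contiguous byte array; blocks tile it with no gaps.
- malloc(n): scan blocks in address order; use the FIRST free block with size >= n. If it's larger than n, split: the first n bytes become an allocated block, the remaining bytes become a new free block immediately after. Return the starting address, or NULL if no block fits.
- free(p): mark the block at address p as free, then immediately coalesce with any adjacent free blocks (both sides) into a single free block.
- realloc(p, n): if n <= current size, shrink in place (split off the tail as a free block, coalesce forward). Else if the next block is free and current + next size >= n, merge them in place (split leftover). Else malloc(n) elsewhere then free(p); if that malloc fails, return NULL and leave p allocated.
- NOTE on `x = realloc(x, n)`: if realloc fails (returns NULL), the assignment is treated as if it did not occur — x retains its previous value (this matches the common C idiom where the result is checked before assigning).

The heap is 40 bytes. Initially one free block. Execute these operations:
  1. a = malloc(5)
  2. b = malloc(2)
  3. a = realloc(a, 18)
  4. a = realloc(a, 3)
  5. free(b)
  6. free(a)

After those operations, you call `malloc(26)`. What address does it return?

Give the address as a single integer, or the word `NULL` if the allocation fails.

Answer: 0

Derivation:
Op 1: a = malloc(5) -> a = 0; heap: [0-4 ALLOC][5-39 FREE]
Op 2: b = malloc(2) -> b = 5; heap: [0-4 ALLOC][5-6 ALLOC][7-39 FREE]
Op 3: a = realloc(a, 18) -> a = 7; heap: [0-4 FREE][5-6 ALLOC][7-24 ALLOC][25-39 FREE]
Op 4: a = realloc(a, 3) -> a = 7; heap: [0-4 FREE][5-6 ALLOC][7-9 ALLOC][10-39 FREE]
Op 5: free(b) -> (freed b); heap: [0-6 FREE][7-9 ALLOC][10-39 FREE]
Op 6: free(a) -> (freed a); heap: [0-39 FREE]
malloc(26): first-fit scan over [0-39 FREE] -> 0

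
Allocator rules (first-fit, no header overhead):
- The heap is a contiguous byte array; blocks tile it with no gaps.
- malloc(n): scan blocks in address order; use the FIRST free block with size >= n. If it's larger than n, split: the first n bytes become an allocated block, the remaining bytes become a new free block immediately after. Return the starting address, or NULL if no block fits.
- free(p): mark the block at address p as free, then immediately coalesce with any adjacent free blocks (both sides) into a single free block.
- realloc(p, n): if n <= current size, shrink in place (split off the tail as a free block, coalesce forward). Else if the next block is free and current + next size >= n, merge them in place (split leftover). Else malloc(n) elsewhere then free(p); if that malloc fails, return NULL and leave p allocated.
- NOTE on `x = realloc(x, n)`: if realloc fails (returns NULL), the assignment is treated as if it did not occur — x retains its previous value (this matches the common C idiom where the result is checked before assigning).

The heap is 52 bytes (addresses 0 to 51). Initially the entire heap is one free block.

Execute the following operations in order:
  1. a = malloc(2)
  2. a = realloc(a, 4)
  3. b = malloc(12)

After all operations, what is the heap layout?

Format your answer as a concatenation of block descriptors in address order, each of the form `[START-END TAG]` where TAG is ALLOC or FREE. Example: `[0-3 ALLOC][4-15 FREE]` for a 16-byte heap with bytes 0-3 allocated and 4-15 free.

Answer: [0-3 ALLOC][4-15 ALLOC][16-51 FREE]

Derivation:
Op 1: a = malloc(2) -> a = 0; heap: [0-1 ALLOC][2-51 FREE]
Op 2: a = realloc(a, 4) -> a = 0; heap: [0-3 ALLOC][4-51 FREE]
Op 3: b = malloc(12) -> b = 4; heap: [0-3 ALLOC][4-15 ALLOC][16-51 FREE]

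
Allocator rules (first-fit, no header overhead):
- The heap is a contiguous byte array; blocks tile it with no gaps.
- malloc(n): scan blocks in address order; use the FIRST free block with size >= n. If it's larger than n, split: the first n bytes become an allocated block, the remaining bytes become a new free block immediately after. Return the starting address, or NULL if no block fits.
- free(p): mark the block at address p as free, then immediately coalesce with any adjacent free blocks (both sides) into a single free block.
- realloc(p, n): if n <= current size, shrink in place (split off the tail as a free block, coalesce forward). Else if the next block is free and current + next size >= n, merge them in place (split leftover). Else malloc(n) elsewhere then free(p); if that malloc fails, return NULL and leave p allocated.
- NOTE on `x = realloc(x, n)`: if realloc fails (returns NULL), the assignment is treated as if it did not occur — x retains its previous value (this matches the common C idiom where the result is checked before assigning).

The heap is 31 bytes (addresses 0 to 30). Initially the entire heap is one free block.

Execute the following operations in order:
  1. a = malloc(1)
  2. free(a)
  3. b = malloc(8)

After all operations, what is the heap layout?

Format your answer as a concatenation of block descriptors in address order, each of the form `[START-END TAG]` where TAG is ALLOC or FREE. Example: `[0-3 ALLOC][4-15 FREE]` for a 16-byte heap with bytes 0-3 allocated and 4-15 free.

Answer: [0-7 ALLOC][8-30 FREE]

Derivation:
Op 1: a = malloc(1) -> a = 0; heap: [0-0 ALLOC][1-30 FREE]
Op 2: free(a) -> (freed a); heap: [0-30 FREE]
Op 3: b = malloc(8) -> b = 0; heap: [0-7 ALLOC][8-30 FREE]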